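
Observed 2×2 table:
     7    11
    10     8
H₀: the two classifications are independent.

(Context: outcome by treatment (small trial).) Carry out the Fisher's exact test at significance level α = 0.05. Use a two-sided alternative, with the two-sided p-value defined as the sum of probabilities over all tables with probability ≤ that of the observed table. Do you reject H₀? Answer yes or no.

reject H₀: no

Margins: r₁=18, r₂=18, c₁=17, c₂=19, n=36
p_obs = C(18,7)·C(18,10)/C(36,17); sum pmf over tables with pmf ≤ p_obs
p-value (two-sided) = 0.50509
At α=0.05: p ≥ α → fail to reject H₀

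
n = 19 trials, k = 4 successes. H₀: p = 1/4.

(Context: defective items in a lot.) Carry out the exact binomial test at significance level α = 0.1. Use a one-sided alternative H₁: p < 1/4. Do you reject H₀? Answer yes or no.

Exact binomial: n=19, k=4, p₀=1/4=0.2500
P(X≤4) from Σ C(n,i)·p₀^i·(1−p₀)^(n−i)
p-value (one-sided, H₁ less) = 0.46542
At α=0.1: p ≥ α → fail to reject H₀

reject H₀: no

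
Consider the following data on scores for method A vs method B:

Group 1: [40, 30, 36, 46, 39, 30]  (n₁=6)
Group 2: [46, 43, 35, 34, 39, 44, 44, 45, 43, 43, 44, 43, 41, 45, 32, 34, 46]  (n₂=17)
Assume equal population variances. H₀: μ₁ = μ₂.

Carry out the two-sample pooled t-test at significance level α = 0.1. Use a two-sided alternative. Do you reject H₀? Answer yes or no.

x̄₁=36.833, s₁=6.210, n₁=6
x̄₂=41.235, s₂=4.630, n₂=17
s_p² = [5·6.210² + 16·4.630²]/21 = 25.5187
SE = √(s_p²·(1/6+1/17)) = 2.3988
t = (36.833−41.235)/2.3988 = -1.8351
df = 21
p-value (two-sided) = 0.08070
At α=0.1: p < α → reject H₀

reject H₀: yes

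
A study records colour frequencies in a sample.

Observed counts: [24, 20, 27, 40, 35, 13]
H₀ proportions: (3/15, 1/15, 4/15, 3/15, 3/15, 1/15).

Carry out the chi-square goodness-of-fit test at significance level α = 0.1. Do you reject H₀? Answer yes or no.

n = 159; E_i = n·p_i = [31.80, 10.60, 42.40, 31.80, 31.80, 10.60]
χ² = (24−31.80)²/31.80 + (20−10.60)²/10.60 + (27−42.40)²/42.40 + (40−31.80)²/31.80 + (35−31.80)²/31.80 + (13−10.60)²/10.60 = 18.8223
df = 5
p-value (upper-tail) = 0.00207
At α=0.1: p < α → reject H₀

reject H₀: yes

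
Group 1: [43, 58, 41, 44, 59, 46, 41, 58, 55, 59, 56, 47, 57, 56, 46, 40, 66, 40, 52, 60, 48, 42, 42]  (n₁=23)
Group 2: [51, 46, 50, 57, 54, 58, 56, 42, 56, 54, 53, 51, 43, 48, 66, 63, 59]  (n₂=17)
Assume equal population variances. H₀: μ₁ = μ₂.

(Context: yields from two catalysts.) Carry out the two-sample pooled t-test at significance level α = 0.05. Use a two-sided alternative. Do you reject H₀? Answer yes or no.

x̄₁=50.261, s₁=8.018, n₁=23
x̄₂=53.353, s₂=6.499, n₂=17
s_p² = [22·8.018² + 16·6.499²]/38 = 55.0083
SE = √(s_p²·(1/23+1/17)) = 2.3722
t = (50.261−53.353)/2.3722 = -1.3034
df = 38
p-value (two-sided) = 0.20026
At α=0.05: p ≥ α → fail to reject H₀

reject H₀: no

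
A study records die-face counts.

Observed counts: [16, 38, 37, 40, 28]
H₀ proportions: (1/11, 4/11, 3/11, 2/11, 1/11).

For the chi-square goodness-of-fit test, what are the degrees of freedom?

df = k − 1 = 5 − 1 = 4

degrees of freedom = 4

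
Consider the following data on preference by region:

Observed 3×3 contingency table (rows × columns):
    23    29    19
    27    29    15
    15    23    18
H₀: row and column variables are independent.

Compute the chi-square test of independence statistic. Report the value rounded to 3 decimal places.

test statistic = 2.669

Row totals [71, 71, 56], col totals [65, 81, 52], n=198
χ² = (23−23.31)²/23.31 + (29−29.05)²/29.05 + (19−18.65)²/18.65 + (27−23.31)²/23.31 + (29−29.05)²/29.05 + (15−18.65)²/18.65 + (15−18.38)²/18.38 + (23−22.91)²/22.91 + (18−14.71)²/14.71 = 2.6693
df = 4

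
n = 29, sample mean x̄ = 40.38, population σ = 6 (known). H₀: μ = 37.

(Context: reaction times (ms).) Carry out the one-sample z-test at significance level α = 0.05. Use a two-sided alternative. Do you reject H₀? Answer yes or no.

reject H₀: yes

SE = σ/√n = 6/√29 = 1.1142
z = (x̄−μ₀)/SE = (40.38−37)/1.1142 = 3.0336
p-value (two-sided) = 0.00242
At α=0.05: p < α → reject H₀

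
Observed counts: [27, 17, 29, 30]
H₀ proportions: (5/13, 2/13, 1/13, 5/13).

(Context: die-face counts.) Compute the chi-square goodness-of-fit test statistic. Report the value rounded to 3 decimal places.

n = 103; E_i = n·p_i = [39.62, 15.85, 7.92, 39.62]
χ² = (27−39.62)²/39.62 + (17−15.85)²/15.85 + (29−7.92)²/7.92 + (30−39.62)²/39.62 = 62.5039
df = 3

test statistic = 62.504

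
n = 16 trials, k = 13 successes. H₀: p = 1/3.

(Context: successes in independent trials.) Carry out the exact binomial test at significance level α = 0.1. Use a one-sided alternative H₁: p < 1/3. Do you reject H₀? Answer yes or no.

reject H₀: no

Exact binomial: n=16, k=13, p₀=1/3=0.3333
P(X≤13) from Σ C(n,i)·p₀^i·(1−p₀)^(n−i)
p-value (one-sided, H₁ less) = 0.99999
At α=0.1: p ≥ α → fail to reject H₀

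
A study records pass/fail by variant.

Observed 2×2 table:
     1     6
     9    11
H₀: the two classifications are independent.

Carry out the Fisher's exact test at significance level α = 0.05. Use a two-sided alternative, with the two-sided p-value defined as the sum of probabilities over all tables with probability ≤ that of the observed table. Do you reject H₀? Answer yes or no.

reject H₀: no

Margins: r₁=7, r₂=20, c₁=10, c₂=17, n=27
p_obs = C(7,1)·C(20,9)/C(27,10); sum pmf over tables with pmf ≤ p_obs
p-value (two-sided) = 0.20401
At α=0.05: p ≥ α → fail to reject H₀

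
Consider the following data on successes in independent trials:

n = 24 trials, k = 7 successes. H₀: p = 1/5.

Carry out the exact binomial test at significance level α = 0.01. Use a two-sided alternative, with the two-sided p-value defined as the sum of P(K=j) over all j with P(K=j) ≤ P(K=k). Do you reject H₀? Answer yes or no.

reject H₀: no

Exact binomial: n=24, k=7, p₀=1/5=0.2000
P(X=j) = C(n,j)·p₀^j·(1−p₀)^(n−j); p = Σ P(X=j) over j with P(X=j) ≤ P(X=7)
p-value (two-sided) = 0.30345
At α=0.01: p ≥ α → fail to reject H₀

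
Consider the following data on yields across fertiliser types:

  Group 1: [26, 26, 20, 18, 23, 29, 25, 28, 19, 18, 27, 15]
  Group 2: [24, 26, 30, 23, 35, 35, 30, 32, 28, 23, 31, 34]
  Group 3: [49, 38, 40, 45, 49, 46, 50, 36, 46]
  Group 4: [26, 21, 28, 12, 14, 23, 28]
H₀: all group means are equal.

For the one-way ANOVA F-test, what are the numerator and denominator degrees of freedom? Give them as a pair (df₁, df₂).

degrees of freedom = [3, 36]

k = 4 groups, N = 40 total
df = (k−1, N−k) = (4−1, 40−4) = (3, 36)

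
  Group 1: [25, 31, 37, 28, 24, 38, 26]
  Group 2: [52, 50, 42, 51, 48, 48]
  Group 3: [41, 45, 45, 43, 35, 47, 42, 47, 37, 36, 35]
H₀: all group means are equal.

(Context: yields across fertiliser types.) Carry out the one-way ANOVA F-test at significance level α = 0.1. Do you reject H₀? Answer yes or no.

reject H₀: yes

Group means [29.86, 48.50, 41.18], grand mean 39.708
SSB = Σnᵢ(x̄ᵢ−x̄)² = 1166.965; SSW = ΣΣ(x−x̄ᵢ)² = 479.994
MSB = 1166.965/2 = 583.4824; MSW = 479.994/21 = 22.8568
F = MSB/MSW = 25.5277
df = (2, 21)
p-value (upper-tail) = 0.00000
At α=0.1: p < α → reject H₀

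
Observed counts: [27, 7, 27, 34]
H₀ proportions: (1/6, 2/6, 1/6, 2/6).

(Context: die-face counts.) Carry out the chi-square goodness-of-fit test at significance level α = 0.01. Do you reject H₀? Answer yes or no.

n = 95; E_i = n·p_i = [15.83, 31.67, 15.83, 31.67]
χ² = (27−15.83)²/15.83 + (7−31.67)²/31.67 + (27−15.83)²/15.83 + (34−31.67)²/31.67 = 35.1368
df = 3
p-value (upper-tail) = 0.00000
At α=0.01: p < α → reject H₀

reject H₀: yes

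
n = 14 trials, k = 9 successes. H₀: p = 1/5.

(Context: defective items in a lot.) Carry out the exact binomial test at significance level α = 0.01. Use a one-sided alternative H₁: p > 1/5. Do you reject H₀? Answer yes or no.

Exact binomial: n=14, k=9, p₀=1/5=0.2000
P(X≥9) from Σ C(n,i)·p₀^i·(1−p₀)^(n−i)
p-value (one-sided, H₁ greater) = 0.00038
At α=0.01: p < α → reject H₀

reject H₀: yes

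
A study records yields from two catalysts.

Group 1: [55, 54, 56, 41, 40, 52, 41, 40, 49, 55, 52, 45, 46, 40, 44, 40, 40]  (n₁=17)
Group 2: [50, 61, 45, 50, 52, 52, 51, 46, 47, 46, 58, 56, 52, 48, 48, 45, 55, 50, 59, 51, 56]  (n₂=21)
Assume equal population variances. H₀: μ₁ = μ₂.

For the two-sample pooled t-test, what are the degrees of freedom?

df = n₁ + n₂ − 2 = 17 + 21 − 2 = 36

degrees of freedom = 36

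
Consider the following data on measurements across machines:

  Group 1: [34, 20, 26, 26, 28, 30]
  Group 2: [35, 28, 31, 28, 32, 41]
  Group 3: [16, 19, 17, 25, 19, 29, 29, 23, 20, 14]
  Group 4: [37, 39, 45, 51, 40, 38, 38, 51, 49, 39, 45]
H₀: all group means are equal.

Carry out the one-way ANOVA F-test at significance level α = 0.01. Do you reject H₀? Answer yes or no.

Group means [27.33, 32.50, 21.10, 42.91], grand mean 31.576
SSB = Σnᵢ(x̄ᵢ−x̄)² = 2623.418; SSW = ΣΣ(x−x̄ᵢ)² = 776.642
MSB = 2623.418/3 = 874.4727; MSW = 776.642/29 = 26.7808
F = MSB/MSW = 32.6530
df = (3, 29)
p-value (upper-tail) = 0.00000
At α=0.01: p < α → reject H₀

reject H₀: yes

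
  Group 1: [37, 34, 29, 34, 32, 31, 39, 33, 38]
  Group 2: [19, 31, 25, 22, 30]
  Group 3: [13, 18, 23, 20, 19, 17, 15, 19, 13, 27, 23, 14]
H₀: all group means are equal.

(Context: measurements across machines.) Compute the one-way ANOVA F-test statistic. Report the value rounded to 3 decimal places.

test statistic = 35.977

Group means [34.11, 25.40, 18.42], grand mean 25.192
SSB = Σnᵢ(x̄ᵢ−x̄)² = 1267.033; SSW = ΣΣ(x−x̄ᵢ)² = 405.006
MSB = 1267.033/2 = 633.5165; MSW = 405.006/23 = 17.6089
F = MSB/MSW = 35.9770
df = (2, 23)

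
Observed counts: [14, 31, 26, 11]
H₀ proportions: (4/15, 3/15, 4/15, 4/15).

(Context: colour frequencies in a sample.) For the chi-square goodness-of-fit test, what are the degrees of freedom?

degrees of freedom = 3

df = k − 1 = 4 − 1 = 3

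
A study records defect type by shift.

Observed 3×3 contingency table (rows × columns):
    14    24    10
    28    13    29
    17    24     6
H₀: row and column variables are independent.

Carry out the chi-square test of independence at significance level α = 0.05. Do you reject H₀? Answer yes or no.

Row totals [48, 70, 47], col totals [59, 61, 45], n=165
χ² = (14−17.16)²/17.16 + (24−17.75)²/17.75 + (10−13.09)²/13.09 + (28−25.03)²/25.03 + (13−25.88)²/25.88 + (29−19.09)²/19.09 + (17−16.81)²/16.81 + (24−17.38)²/17.38 + (6−12.82)²/12.82 = 21.5766
df = 4
p-value (upper-tail) = 0.00024
At α=0.05: p < α → reject H₀

reject H₀: yes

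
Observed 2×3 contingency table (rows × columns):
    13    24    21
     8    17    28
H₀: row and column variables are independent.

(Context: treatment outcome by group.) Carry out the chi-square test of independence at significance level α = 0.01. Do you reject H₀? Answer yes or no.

Row totals [58, 53], col totals [21, 41, 49], n=111
χ² = (13−10.97)²/10.97 + (24−21.42)²/21.42 + (21−25.60)²/25.60 + (8−10.03)²/10.03 + (17−19.58)²/19.58 + (28−23.40)²/23.40 = 3.1668
df = 2
p-value (upper-tail) = 0.20528
At α=0.01: p ≥ α → fail to reject H₀

reject H₀: no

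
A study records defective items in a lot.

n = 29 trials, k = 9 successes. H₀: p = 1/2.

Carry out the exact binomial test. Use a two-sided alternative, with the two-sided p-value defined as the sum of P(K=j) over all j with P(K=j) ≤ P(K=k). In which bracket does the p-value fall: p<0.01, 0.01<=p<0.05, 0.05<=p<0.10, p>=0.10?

p-value bracket: 0.05<=p<0.10

Exact binomial: n=29, k=9, p₀=1/2=0.5000
P(X=j) = C(n,j)·p₀^j·(1−p₀)^(n−j); p = Σ P(X=j) over j with P(X=j) ≤ P(X=9)
p-value (two-sided) = 0.06143
→ bracket: 0.05<=p<0.10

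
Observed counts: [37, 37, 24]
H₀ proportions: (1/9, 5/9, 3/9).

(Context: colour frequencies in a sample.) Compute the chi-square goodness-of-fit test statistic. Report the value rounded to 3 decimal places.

test statistic = 70.502

n = 98; E_i = n·p_i = [10.89, 54.44, 32.67]
χ² = (37−10.89)²/10.89 + (37−54.44)²/54.44 + (24−32.67)²/32.67 = 70.5020
df = 2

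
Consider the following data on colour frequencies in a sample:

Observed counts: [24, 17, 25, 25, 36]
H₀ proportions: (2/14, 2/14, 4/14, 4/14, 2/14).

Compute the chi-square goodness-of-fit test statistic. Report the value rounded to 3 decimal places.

test statistic = 26.559

n = 127; E_i = n·p_i = [18.14, 18.14, 36.29, 36.29, 18.14]
χ² = (24−18.14)²/18.14 + (17−18.14)²/18.14 + (25−36.29)²/36.29 + (25−36.29)²/36.29 + (36−18.14)²/18.14 = 26.5591
df = 4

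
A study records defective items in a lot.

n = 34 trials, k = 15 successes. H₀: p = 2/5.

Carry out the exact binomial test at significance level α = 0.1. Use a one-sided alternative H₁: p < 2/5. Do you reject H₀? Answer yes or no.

reject H₀: no

Exact binomial: n=34, k=15, p₀=2/5=0.4000
P(X≤15) from Σ C(n,i)·p₀^i·(1−p₀)^(n−i)
p-value (one-sided, H₁ less) = 0.74883
At α=0.1: p ≥ α → fail to reject H₀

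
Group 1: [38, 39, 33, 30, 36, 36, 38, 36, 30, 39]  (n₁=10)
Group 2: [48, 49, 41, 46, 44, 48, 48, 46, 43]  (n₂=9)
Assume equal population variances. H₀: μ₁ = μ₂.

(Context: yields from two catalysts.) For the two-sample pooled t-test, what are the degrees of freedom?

df = n₁ + n₂ − 2 = 10 + 9 − 2 = 17

degrees of freedom = 17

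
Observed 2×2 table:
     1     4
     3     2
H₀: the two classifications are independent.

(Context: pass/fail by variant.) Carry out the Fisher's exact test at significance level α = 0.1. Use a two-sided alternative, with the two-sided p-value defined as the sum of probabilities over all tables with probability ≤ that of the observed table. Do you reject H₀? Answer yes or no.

Margins: r₁=5, r₂=5, c₁=4, c₂=6, n=10
p_obs = C(5,1)·C(5,3)/C(10,4); sum pmf over tables with pmf ≤ p_obs
p-value (two-sided) = 0.52381
At α=0.1: p ≥ α → fail to reject H₀

reject H₀: no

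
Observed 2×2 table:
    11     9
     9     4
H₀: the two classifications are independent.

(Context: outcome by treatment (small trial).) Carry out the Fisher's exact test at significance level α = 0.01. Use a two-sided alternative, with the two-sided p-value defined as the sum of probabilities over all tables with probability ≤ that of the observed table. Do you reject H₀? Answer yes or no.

Margins: r₁=20, r₂=13, c₁=20, c₂=13, n=33
p_obs = C(20,11)·C(13,9)/C(33,20); sum pmf over tables with pmf ≤ p_obs
p-value (two-sided) = 0.48506
At α=0.01: p ≥ α → fail to reject H₀

reject H₀: no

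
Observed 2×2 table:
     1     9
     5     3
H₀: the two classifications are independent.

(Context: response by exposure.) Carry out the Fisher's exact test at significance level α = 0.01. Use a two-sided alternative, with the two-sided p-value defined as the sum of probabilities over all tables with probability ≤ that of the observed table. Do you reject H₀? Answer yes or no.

reject H₀: no

Margins: r₁=10, r₂=8, c₁=6, c₂=12, n=18
p_obs = C(10,1)·C(8,5)/C(18,6); sum pmf over tables with pmf ≤ p_obs
p-value (two-sided) = 0.04299
At α=0.01: p ≥ α → fail to reject H₀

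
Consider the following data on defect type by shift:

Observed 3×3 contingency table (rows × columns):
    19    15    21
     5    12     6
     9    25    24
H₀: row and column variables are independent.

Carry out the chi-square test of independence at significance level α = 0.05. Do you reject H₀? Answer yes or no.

reject H₀: no

Row totals [55, 23, 58], col totals [33, 52, 51], n=136
χ² = (19−13.35)²/13.35 + (15−21.03)²/21.03 + (21−20.62)²/20.62 + (5−5.58)²/5.58 + (12−8.79)²/8.79 + (6−8.62)²/8.62 + (9−14.07)²/14.07 + (25−22.18)²/22.18 + (24−21.75)²/21.75 = 8.5806
df = 4
p-value (upper-tail) = 0.07248
At α=0.05: p ≥ α → fail to reject H₀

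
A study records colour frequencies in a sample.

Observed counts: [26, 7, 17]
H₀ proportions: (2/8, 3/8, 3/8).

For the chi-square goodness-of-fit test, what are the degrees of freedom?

df = k − 1 = 3 − 1 = 2

degrees of freedom = 2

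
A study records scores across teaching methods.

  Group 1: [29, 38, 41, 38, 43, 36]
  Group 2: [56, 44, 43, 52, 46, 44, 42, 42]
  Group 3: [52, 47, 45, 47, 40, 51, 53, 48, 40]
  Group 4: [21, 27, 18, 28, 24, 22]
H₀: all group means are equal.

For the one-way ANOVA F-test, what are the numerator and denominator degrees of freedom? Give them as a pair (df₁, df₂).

k = 4 groups, N = 29 total
df = (k−1, N−k) = (4−1, 29−4) = (3, 25)

degrees of freedom = [3, 25]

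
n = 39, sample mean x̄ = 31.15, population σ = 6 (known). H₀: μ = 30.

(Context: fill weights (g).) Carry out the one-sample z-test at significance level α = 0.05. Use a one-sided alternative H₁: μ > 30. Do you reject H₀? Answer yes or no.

SE = σ/√n = 6/√39 = 0.9608
z = (x̄−μ₀)/SE = (31.15−30)/0.9608 = 1.1970
p-value (one-sided, H₁ greater) = 0.11566
At α=0.05: p ≥ α → fail to reject H₀

reject H₀: no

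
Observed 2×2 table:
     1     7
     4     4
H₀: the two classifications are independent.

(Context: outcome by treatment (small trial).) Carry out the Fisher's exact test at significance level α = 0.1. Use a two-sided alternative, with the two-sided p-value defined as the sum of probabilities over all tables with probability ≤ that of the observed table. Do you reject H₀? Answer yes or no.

reject H₀: no

Margins: r₁=8, r₂=8, c₁=5, c₂=11, n=16
p_obs = C(8,1)·C(8,4)/C(16,5); sum pmf over tables with pmf ≤ p_obs
p-value (two-sided) = 0.28205
At α=0.1: p ≥ α → fail to reject H₀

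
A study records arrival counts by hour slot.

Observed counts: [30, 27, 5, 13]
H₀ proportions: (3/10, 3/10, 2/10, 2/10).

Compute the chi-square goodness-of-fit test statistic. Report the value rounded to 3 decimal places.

n = 75; E_i = n·p_i = [22.50, 22.50, 15.00, 15.00]
χ² = (30−22.50)²/22.50 + (27−22.50)²/22.50 + (5−15.00)²/15.00 + (13−15.00)²/15.00 = 10.3333
df = 3

test statistic = 10.333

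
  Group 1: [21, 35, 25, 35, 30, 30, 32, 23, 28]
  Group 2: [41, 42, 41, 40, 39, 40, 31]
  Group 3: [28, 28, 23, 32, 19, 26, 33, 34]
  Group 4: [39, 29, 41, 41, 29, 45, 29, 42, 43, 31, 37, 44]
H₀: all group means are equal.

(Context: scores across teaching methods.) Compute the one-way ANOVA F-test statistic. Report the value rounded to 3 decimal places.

Group means [28.78, 39.14, 27.88, 37.50], grand mean 33.500
SSB = Σnᵢ(x̄ᵢ−x̄)² = 868.712; SSW = ΣΣ(x−x̄ᵢ)² = 904.288
MSB = 868.712/3 = 289.5708; MSW = 904.288/32 = 28.2590
F = MSB/MSW = 10.2470
df = (3, 32)

test statistic = 10.247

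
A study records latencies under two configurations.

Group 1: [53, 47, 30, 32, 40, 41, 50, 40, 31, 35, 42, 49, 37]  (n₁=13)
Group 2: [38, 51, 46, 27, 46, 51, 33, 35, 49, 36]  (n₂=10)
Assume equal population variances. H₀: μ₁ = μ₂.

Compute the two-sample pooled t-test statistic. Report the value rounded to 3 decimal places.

test statistic = -0.198

x̄₁=40.538, s₁=7.523, n₁=13
x̄₂=41.200, s₂=8.456, n₂=10
s_p² = [12·7.523² + 9·8.456²]/21 = 62.9919
SE = √(s_p²·(1/13+1/10)) = 3.3384
t = (40.538−41.200)/3.3384 = -0.1982
df = 21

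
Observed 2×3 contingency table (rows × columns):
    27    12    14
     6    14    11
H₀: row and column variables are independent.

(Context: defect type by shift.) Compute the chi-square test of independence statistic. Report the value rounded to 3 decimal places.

test statistic = 8.713

Row totals [53, 31], col totals [33, 26, 25], n=84
χ² = (27−20.82)²/20.82 + (12−16.40)²/16.40 + (14−15.77)²/15.77 + (6−12.18)²/12.18 + (14−9.60)²/9.60 + (11−9.23)²/9.23 = 8.7133
df = 2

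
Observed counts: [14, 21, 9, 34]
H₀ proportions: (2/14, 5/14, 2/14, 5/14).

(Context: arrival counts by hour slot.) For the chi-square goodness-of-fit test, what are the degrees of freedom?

degrees of freedom = 3

df = k − 1 = 4 − 1 = 3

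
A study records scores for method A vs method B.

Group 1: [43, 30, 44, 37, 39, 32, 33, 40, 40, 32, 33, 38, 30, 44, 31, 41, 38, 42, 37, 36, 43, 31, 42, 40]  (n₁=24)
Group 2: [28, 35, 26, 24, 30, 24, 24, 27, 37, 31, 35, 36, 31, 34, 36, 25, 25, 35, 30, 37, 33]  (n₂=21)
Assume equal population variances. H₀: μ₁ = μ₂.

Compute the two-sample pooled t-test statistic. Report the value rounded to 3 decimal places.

x̄₁=37.333, s₁=4.752, n₁=24
x̄₂=30.619, s₂=4.748, n₂=21
s_p² = [23·4.752² + 20·4.748²]/43 = 22.5648
SE = √(s_p²·(1/24+1/21)) = 1.4194
t = (37.333−30.619)/1.4194 = 4.7303
df = 43

test statistic = 4.730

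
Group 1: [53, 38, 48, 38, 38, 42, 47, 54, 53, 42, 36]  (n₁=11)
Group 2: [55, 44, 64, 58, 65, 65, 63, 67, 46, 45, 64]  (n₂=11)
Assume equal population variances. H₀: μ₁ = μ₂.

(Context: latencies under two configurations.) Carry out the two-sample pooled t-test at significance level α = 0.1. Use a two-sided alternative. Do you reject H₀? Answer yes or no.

x̄₁=44.455, s₁=6.817, n₁=11
x̄₂=57.818, s₂=8.909, n₂=11
s_p² = [10·6.817² + 10·8.909²]/20 = 62.9182
SE = √(s_p²·(1/11+1/11)) = 3.3823
t = (44.455−57.818)/3.3823 = -3.9511
df = 20
p-value (two-sided) = 0.00079
At α=0.1: p < α → reject H₀

reject H₀: yes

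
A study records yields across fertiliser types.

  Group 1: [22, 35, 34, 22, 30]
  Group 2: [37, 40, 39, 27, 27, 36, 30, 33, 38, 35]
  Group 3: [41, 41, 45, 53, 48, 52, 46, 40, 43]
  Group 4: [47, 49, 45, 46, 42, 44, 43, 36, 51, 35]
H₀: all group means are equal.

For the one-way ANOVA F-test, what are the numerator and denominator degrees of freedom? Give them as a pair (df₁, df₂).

degrees of freedom = [3, 30]

k = 4 groups, N = 34 total
df = (k−1, N−k) = (4−1, 34−4) = (3, 30)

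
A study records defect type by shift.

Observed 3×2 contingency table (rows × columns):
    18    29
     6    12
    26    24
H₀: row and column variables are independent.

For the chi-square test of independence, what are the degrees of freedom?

df = (r−1)(c−1) = (3−1)·(2−1) = 2

degrees of freedom = 2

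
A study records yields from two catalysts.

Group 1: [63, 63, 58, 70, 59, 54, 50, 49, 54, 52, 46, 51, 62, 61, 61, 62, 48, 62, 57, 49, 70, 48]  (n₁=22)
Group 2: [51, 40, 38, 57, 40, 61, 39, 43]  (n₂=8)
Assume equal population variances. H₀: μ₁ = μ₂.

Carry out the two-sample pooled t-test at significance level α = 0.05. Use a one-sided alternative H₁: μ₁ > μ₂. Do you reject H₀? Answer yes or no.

reject H₀: yes

x̄₁=56.773, s₁=7.104, n₁=22
x̄₂=46.125, s₂=8.983, n₂=8
s_p² = [21·7.104² + 7·8.983²]/28 = 58.0264
SE = √(s_p²·(1/22+1/8)) = 3.1450
t = (56.773−46.125)/3.1450 = 3.3856
df = 28
p-value (one-sided, H₁ greater) = 0.00106
At α=0.05: p < α → reject H₀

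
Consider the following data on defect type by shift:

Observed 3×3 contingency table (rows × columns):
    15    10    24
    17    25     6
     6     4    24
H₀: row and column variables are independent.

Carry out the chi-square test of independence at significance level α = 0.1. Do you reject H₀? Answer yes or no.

Row totals [49, 48, 34], col totals [38, 39, 54], n=131
χ² = (15−14.21)²/14.21 + (10−14.59)²/14.59 + (24−20.20)²/20.20 + (17−13.92)²/13.92 + (25−14.29)²/14.29 + (6−19.79)²/19.79 + (6−9.86)²/9.86 + (4−10.12)²/10.12 + (24−14.02)²/14.02 = 32.8428
df = 4
p-value (upper-tail) = 0.00000
At α=0.1: p < α → reject H₀

reject H₀: yes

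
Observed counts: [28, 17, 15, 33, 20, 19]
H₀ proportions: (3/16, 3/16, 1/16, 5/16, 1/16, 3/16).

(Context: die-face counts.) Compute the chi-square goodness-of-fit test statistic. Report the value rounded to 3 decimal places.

n = 132; E_i = n·p_i = [24.75, 24.75, 8.25, 41.25, 8.25, 24.75]
χ² = (28−24.75)²/24.75 + (17−24.75)²/24.75 + (15−8.25)²/8.25 + (33−41.25)²/41.25 + (20−8.25)²/8.25 + (19−24.75)²/24.75 = 28.0970
df = 5

test statistic = 28.097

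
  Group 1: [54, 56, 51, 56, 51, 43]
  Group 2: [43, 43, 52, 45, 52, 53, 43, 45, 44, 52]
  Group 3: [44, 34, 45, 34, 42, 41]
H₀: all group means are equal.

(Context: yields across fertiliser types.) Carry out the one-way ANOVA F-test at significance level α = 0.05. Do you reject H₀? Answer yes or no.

reject H₀: yes

Group means [51.83, 47.20, 40.00], grand mean 46.500
SSB = Σnᵢ(x̄ᵢ−x̄)² = 429.067; SSW = ΣΣ(x−x̄ᵢ)² = 412.433
MSB = 429.067/2 = 214.5333; MSW = 412.433/19 = 21.7070
F = MSB/MSW = 9.8831
df = (2, 19)
p-value (upper-tail) = 0.00114
At α=0.05: p < α → reject H₀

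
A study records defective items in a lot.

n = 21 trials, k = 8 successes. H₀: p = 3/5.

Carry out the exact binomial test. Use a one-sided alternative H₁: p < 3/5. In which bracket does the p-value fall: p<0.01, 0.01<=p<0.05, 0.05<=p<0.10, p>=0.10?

p-value bracket: 0.01<=p<0.05

Exact binomial: n=21, k=8, p₀=3/5=0.6000
P(X≤8) from Σ C(n,i)·p₀^i·(1−p₀)^(n−i)
p-value (one-sided, H₁ less) = 0.03523
→ bracket: 0.01<=p<0.05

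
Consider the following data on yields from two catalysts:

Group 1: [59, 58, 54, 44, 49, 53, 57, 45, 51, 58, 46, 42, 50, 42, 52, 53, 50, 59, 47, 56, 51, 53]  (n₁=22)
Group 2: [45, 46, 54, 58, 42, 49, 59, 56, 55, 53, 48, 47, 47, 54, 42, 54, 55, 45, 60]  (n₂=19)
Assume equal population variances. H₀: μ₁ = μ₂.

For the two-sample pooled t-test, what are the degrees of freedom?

degrees of freedom = 39

df = n₁ + n₂ − 2 = 22 + 19 − 2 = 39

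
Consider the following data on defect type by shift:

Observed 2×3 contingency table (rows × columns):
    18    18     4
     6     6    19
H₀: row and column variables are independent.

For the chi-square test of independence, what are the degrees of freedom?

df = (r−1)(c−1) = (2−1)·(3−1) = 2

degrees of freedom = 2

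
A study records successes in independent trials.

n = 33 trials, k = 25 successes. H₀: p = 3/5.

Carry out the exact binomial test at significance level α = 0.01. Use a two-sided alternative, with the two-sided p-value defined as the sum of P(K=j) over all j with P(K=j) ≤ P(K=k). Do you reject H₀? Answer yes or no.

reject H₀: no

Exact binomial: n=33, k=25, p₀=3/5=0.6000
P(X=j) = C(n,j)·p₀^j·(1−p₀)^(n−j); p = Σ P(X=j) over j with P(X=j) ≤ P(X=25)
p-value (two-sided) = 0.07546
At α=0.01: p ≥ α → fail to reject H₀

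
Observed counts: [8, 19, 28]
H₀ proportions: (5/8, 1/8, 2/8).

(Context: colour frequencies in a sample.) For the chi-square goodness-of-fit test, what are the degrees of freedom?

df = k − 1 = 3 − 1 = 2

degrees of freedom = 2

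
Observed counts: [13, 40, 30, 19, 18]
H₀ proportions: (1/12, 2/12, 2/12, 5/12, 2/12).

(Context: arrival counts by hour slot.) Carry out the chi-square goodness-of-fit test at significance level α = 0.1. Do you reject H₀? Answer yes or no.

n = 120; E_i = n·p_i = [10.00, 20.00, 20.00, 50.00, 20.00]
χ² = (13−10.00)²/10.00 + (40−20.00)²/20.00 + (30−20.00)²/20.00 + (19−50.00)²/50.00 + (18−20.00)²/20.00 = 45.3200
df = 4
p-value (upper-tail) = 0.00000
At α=0.1: p < α → reject H₀

reject H₀: yes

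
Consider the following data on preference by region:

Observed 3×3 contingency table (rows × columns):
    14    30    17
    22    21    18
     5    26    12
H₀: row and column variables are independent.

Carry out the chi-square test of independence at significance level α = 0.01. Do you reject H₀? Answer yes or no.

Row totals [61, 61, 43], col totals [41, 77, 47], n=165
χ² = (14−15.16)²/15.16 + (30−28.47)²/28.47 + (17−17.38)²/17.38 + (22−15.16)²/15.16 + (21−28.47)²/28.47 + (18−17.38)²/17.38 + (5−10.68)²/10.68 + (26−20.07)²/20.07 + (12−12.25)²/12.25 = 10.0328
df = 4
p-value (upper-tail) = 0.03988
At α=0.01: p ≥ α → fail to reject H₀

reject H₀: no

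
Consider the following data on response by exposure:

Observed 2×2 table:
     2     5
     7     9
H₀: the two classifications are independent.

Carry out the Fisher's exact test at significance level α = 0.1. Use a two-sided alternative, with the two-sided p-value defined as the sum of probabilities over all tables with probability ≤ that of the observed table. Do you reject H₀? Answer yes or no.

Margins: r₁=7, r₂=16, c₁=9, c₂=14, n=23
p_obs = C(7,2)·C(16,7)/C(23,9); sum pmf over tables with pmf ≤ p_obs
p-value (two-sided) = 0.65702
At α=0.1: p ≥ α → fail to reject H₀

reject H₀: no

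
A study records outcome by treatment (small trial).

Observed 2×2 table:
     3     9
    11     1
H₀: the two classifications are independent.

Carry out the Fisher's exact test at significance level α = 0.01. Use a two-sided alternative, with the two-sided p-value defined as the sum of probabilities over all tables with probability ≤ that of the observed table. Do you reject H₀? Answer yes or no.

reject H₀: yes

Margins: r₁=12, r₂=12, c₁=14, c₂=10, n=24
p_obs = C(12,3)·C(12,11)/C(24,14); sum pmf over tables with pmf ≤ p_obs
p-value (two-sided) = 0.00276
At α=0.01: p < α → reject H₀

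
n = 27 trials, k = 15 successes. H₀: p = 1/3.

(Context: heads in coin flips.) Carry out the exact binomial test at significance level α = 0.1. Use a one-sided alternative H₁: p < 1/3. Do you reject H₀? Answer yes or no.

reject H₀: no

Exact binomial: n=27, k=15, p₀=1/3=0.3333
P(X≤15) from Σ C(n,i)·p₀^i·(1−p₀)^(n−i)
p-value (one-sided, H₁ less) = 0.99496
At α=0.1: p ≥ α → fail to reject H₀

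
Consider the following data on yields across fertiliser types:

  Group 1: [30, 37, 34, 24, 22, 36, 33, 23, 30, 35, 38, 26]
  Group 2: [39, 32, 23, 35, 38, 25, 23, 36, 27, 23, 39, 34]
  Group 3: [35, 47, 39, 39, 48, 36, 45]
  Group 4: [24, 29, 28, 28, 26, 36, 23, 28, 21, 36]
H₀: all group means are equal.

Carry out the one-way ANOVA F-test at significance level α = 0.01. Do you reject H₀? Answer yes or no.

reject H₀: yes

Group means [30.67, 31.17, 41.29, 27.90], grand mean 31.951
SSB = Σnᵢ(x̄ᵢ−x̄)² = 801.241; SSW = ΣΣ(x−x̄ᵢ)² = 1222.662
MSB = 801.241/3 = 267.0802; MSW = 1222.662/37 = 33.0449
F = MSB/MSW = 8.0823
df = (3, 37)
p-value (upper-tail) = 0.00029
At α=0.01: p < α → reject H₀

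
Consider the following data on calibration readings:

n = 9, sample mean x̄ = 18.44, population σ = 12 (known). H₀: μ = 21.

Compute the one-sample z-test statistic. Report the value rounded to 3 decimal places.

test statistic = -0.640

SE = σ/√n = 12/√9 = 4.0000
z = (x̄−μ₀)/SE = (18.44−21)/4.0000 = -0.6400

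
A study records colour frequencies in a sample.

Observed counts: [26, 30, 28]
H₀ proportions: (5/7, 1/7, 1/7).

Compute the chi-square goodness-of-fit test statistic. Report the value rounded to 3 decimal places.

n = 84; E_i = n·p_i = [60.00, 12.00, 12.00]
χ² = (26−60.00)²/60.00 + (30−12.00)²/12.00 + (28−12.00)²/12.00 = 67.6000
df = 2

test statistic = 67.600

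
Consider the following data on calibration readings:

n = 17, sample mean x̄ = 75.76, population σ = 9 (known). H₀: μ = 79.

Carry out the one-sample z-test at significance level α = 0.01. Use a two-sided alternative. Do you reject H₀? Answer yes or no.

SE = σ/√n = 9/√17 = 2.1828
z = (x̄−μ₀)/SE = (75.76−79)/2.1828 = -1.4843
p-value (two-sided) = 0.13772
At α=0.01: p ≥ α → fail to reject H₀

reject H₀: no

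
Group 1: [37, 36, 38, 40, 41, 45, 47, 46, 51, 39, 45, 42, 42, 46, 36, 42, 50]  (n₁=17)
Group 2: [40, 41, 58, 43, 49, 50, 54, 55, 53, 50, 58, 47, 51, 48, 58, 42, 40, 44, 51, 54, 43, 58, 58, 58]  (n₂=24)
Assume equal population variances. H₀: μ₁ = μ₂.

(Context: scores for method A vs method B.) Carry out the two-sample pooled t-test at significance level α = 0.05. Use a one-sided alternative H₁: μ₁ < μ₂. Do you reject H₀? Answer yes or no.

reject H₀: yes

x̄₁=42.529, s₁=4.625, n₁=17
x̄₂=50.125, s₂=6.409, n₂=24
s_p² = [16·4.625² + 23·6.409²]/39 = 32.9964
SE = √(s_p²·(1/17+1/24)) = 1.8209
t = (42.529−50.125)/1.8209 = -4.1712
df = 39
p-value (one-sided, H₁ less) = 0.00008
At α=0.05: p < α → reject H₀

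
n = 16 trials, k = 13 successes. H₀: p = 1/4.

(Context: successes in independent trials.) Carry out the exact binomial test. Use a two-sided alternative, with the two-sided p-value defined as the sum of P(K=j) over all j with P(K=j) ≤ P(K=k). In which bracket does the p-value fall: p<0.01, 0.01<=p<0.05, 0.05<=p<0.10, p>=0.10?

p-value bracket: p<0.01

Exact binomial: n=16, k=13, p₀=1/4=0.2500
P(X=j) = C(n,j)·p₀^j·(1−p₀)^(n−j); p = Σ P(X=j) over j with P(X=j) ≤ P(X=13)
p-value (two-sided) = 0.00000
→ bracket: p<0.01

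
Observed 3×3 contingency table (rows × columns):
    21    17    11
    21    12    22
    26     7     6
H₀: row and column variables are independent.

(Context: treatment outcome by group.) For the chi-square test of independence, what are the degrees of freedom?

df = (r−1)(c−1) = (3−1)·(3−1) = 4

degrees of freedom = 4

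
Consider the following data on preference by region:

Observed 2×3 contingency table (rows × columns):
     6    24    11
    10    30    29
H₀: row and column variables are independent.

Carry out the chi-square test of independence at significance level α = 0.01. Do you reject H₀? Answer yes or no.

Row totals [41, 69], col totals [16, 54, 40], n=110
χ² = (6−5.96)²/5.96 + (24−20.13)²/20.13 + (11−14.91)²/14.91 + (10−10.04)²/10.04 + (30−33.87)²/33.87 + (29−25.09)²/25.09 = 2.8223
df = 2
p-value (upper-tail) = 0.24387
At α=0.01: p ≥ α → fail to reject H₀

reject H₀: no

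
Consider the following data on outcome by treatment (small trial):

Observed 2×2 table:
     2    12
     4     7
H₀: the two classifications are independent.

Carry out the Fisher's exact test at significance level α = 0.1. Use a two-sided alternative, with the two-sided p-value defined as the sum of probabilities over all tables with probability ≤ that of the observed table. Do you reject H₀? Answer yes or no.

reject H₀: no

Margins: r₁=14, r₂=11, c₁=6, c₂=19, n=25
p_obs = C(14,2)·C(11,4)/C(25,6); sum pmf over tables with pmf ≤ p_obs
p-value (two-sided) = 0.35000
At α=0.1: p ≥ α → fail to reject H₀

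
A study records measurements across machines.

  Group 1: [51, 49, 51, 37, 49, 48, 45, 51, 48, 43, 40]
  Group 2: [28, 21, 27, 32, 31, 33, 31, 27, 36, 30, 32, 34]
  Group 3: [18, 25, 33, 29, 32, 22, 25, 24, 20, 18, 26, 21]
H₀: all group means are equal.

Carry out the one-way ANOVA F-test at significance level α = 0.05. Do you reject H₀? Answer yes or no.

Group means [46.55, 30.17, 24.42], grand mean 33.343
SSB = Σnᵢ(x̄ᵢ−x̄)² = 2994.575; SSW = ΣΣ(x−x̄ᵢ)² = 673.311
MSB = 2994.575/2 = 1497.2876; MSW = 673.311/32 = 21.0410
F = MSB/MSW = 71.1606
df = (2, 32)
p-value (upper-tail) = 0.00000
At α=0.05: p < α → reject H₀

reject H₀: yes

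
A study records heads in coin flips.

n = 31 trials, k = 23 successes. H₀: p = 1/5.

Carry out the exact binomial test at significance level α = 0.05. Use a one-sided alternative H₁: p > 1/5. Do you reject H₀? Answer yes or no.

Exact binomial: n=31, k=23, p₀=1/5=0.2000
P(X≥23) from Σ C(n,i)·p₀^i·(1−p₀)^(n−i)
p-value (one-sided, H₁ greater) = 0.00000
At α=0.05: p < α → reject H₀

reject H₀: yes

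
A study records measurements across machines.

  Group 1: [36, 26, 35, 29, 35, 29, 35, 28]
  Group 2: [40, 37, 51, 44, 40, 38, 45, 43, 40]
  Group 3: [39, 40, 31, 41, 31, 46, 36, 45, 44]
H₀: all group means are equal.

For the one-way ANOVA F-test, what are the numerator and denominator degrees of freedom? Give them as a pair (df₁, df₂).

k = 3 groups, N = 26 total
df = (k−1, N−k) = (3−1, 26−3) = (2, 23)

degrees of freedom = [2, 23]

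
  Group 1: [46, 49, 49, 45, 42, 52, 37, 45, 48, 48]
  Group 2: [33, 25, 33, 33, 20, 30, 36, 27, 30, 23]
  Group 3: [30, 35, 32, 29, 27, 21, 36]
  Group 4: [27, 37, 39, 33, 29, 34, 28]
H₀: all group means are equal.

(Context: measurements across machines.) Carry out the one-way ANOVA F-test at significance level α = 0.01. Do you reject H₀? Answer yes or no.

reject H₀: yes

Group means [46.10, 29.00, 30.00, 32.43], grand mean 34.941
SSB = Σnᵢ(x̄ᵢ−x̄)² = 1813.268; SSW = ΣΣ(x−x̄ᵢ)² = 680.614
MSB = 1813.268/3 = 604.4227; MSW = 680.614/30 = 22.6871
F = MSB/MSW = 26.6416
df = (3, 30)
p-value (upper-tail) = 0.00000
At α=0.01: p < α → reject H₀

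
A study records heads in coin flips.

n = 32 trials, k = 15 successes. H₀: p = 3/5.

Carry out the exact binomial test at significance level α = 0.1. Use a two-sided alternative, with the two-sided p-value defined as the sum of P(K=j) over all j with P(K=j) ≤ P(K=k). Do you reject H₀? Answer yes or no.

reject H₀: no

Exact binomial: n=32, k=15, p₀=3/5=0.6000
P(X=j) = C(n,j)·p₀^j·(1−p₀)^(n−j); p = Σ P(X=j) over j with P(X=j) ≤ P(X=15)
p-value (two-sided) = 0.14945
At α=0.1: p ≥ α → fail to reject H₀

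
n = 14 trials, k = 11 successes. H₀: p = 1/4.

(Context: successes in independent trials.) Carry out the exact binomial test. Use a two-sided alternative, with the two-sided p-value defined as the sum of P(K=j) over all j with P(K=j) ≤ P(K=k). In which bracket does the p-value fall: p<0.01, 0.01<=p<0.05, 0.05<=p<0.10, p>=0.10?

Exact binomial: n=14, k=11, p₀=1/4=0.2500
P(X=j) = C(n,j)·p₀^j·(1−p₀)^(n−j); p = Σ P(X=j) over j with P(X=j) ≤ P(X=11)
p-value (two-sided) = 0.00004
→ bracket: p<0.01

p-value bracket: p<0.01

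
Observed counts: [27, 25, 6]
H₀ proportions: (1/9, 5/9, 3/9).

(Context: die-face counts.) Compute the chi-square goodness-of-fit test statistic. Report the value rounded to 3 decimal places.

test statistic = 76.379

n = 58; E_i = n·p_i = [6.44, 32.22, 19.33]
χ² = (27−6.44)²/6.44 + (25−32.22)²/32.22 + (6−19.33)²/19.33 = 76.3793
df = 2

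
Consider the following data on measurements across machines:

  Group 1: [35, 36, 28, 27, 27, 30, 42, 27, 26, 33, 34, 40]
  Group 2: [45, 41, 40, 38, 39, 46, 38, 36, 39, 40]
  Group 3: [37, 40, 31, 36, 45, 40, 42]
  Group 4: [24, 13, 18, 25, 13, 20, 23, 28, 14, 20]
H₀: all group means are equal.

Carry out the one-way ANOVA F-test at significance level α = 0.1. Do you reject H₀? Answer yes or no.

Group means [32.08, 40.20, 38.71, 19.80], grand mean 32.205
SSB = Σnᵢ(x̄ᵢ−x̄)² = 2474.814; SSW = ΣΣ(x−x̄ᵢ)² = 787.545
MSB = 2474.814/3 = 824.9379; MSW = 787.545/35 = 22.5013
F = MSB/MSW = 36.6618
df = (3, 35)
p-value (upper-tail) = 0.00000
At α=0.1: p < α → reject H₀

reject H₀: yes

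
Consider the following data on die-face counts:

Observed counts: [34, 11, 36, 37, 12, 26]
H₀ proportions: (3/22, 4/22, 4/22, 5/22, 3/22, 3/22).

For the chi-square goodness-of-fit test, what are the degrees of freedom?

df = k − 1 = 6 − 1 = 5

degrees of freedom = 5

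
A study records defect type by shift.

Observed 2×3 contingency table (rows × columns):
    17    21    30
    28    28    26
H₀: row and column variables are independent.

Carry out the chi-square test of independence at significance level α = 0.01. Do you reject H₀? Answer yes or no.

Row totals [68, 82], col totals [45, 49, 56], n=150
χ² = (17−20.40)²/20.40 + (21−22.21)²/22.21 + (30−25.39)²/25.39 + (28−24.60)²/24.60 + (28−26.79)²/26.79 + (26−30.61)²/30.61 = 2.6914
df = 2
p-value (upper-tail) = 0.26036
At α=0.01: p ≥ α → fail to reject H₀

reject H₀: no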